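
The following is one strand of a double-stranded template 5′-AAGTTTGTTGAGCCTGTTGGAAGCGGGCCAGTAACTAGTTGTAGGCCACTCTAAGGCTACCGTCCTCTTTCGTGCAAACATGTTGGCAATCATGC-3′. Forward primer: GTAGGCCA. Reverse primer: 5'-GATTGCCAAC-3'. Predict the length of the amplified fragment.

Forward primer GTAGGCCA is found on the top strand at positions 41–48.
The reverse primer's reverse complement is GTTGGCAATC, which matches the template at positions 82–91.
Amplicon spans positions 41–91: 51 bp.

51 bp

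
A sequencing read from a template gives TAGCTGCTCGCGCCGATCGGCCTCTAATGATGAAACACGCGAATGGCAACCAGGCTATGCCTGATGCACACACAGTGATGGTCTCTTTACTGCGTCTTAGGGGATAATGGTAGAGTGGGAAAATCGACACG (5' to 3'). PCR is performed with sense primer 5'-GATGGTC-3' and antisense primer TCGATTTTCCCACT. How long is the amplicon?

The forward primer matches the template at positions 77–83.
Reverse complement of the reverse primer: AGTGGGAAAATCGA. This occurs on the top strand at positions 114–127.
Product length = (reverse-primer end) − (forward-primer start) + 1 = 127 − 77 + 1 = 51 bp.

51 bp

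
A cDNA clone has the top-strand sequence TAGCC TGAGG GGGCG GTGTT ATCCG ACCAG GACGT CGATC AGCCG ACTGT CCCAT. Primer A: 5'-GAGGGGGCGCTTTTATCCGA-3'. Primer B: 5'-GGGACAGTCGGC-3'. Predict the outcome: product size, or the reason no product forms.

Primer A (GAGGGGGCGCTTTTATCCGA) does not match the top strand, and its reverse complement TCGGATAAAAGCGCCCCCTC does not match either.
With no annealing site for primer A, no amplification occurs.

No product — primer A has no binding site in the template.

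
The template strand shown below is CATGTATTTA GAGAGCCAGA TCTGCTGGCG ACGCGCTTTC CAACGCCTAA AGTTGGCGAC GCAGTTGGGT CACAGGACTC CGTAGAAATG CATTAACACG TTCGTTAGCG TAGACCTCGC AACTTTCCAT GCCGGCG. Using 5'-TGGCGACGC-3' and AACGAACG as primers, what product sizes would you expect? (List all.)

81 bp, 53 bp

The forward primer TGGCGACGC matches the top strand at positions 26–34, 54–62.
The reverse primer's reverse complement is CGTTCGTT, matching at positions 99–106.
Each forward site pairs with the reverse site to give a product ending at position 106: sizes 81, 53 bp.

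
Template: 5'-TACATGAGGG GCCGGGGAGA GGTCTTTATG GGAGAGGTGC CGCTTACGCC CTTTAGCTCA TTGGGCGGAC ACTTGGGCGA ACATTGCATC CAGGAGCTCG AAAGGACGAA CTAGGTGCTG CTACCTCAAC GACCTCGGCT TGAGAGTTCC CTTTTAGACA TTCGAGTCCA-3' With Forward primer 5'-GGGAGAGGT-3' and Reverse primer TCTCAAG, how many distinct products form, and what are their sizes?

The forward primer GGGAGAGGT matches the top strand at positions 15–23, 30–38.
The reverse primer's reverse complement is CTTGAGA, matching at positions 139–145.
Each forward site pairs with the reverse site to give a product ending at position 145: sizes 131, 116 bp.

Two products: 131 bp, 116 bp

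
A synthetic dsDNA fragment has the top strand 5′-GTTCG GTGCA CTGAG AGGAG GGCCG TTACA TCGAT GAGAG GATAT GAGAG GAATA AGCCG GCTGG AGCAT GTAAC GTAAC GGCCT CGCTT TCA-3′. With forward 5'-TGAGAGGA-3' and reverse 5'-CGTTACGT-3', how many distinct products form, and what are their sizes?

Three products: 70 bp, 47 bp, 37 bp

The forward primer TGAGAGGA matches the top strand at positions 12–19, 35–42, 45–52.
The reverse primer's reverse complement is ACGTAACG, matching at positions 74–81.
Each forward site pairs with the reverse site to give a product ending at position 81: sizes 70, 47, 37 bp.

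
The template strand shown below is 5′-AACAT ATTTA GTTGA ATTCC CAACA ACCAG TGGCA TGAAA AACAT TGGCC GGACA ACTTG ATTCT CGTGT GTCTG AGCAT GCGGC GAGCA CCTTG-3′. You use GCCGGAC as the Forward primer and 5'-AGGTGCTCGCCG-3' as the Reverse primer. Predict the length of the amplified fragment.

The forward primer matches the template at positions 48–54.
Reverse complement of the reverse primer: CGGCGAGCACCT. This occurs on the top strand at positions 82–93.
Product length = (reverse-primer end) − (forward-primer start) + 1 = 93 − 48 + 1 = 46 bp.

46 bp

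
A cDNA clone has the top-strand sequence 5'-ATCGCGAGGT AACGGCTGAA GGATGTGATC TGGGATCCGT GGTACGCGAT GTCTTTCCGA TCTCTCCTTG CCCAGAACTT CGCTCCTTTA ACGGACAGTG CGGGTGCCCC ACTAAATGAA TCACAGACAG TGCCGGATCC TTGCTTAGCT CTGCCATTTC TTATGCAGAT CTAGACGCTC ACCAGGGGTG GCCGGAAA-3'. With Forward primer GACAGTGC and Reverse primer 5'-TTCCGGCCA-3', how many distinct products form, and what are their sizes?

Two products: 104 bp, 72 bp

The forward primer GACAGTGC matches the top strand at positions 94–101, 126–133.
The reverse primer's reverse complement is TGGCCGGAA, matching at positions 189–197.
Each forward site pairs with the reverse site to give a product ending at position 197: sizes 104, 72 bp.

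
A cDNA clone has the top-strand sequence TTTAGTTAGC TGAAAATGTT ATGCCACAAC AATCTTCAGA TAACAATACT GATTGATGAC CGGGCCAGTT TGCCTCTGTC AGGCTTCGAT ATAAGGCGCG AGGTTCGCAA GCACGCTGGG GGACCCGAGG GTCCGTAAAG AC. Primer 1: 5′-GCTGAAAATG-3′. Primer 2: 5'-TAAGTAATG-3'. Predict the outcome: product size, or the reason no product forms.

No product — primer 2 has no binding site in the template.

Primer 2 (TAAGTAATG) does not match the top strand, and its reverse complement CATTACTTA does not match either.
With no annealing site for primer 2, no amplification occurs.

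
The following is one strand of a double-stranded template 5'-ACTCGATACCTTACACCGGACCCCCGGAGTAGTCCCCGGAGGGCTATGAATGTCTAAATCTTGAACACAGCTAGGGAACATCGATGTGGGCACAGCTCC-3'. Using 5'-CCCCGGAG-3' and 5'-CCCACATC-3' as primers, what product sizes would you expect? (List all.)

The forward primer CCCCGGAG matches the top strand at positions 22–29, 34–41.
The reverse primer's reverse complement is GATGTGGG, matching at positions 83–90.
Each forward site pairs with the reverse site to give a product ending at position 90: sizes 69, 57 bp.

69 bp, 57 bp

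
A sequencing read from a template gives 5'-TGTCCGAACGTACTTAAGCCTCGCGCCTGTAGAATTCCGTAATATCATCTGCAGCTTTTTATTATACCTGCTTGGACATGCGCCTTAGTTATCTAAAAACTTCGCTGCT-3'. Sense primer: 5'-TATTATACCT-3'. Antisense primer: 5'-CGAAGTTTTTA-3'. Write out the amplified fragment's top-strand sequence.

5'-TATTATACCTGCTTGGACATGCGCCTTAGTTATCTAAAAACTTCG-3'

Scanning the template, TATTATACCT occurs at positions 60–69; this primer anneals to the bottom strand there with its 3' end pointing downstream.
The reverse primer's reverse complement is TAAAAACTTCG, which matches the template at positions 94–104.
The product is the template from position 60 through 104 (45 bp).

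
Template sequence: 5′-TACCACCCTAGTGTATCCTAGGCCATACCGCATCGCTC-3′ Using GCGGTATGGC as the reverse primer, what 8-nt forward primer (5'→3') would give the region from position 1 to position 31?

The reverse primer's reverse complement GCCATACCGC matches the template at positions 22–31; the product starts at position 1.
The forward primer is identical to the top strand over positions 1–8: TACCACCC.

5'-TACCACCC-3'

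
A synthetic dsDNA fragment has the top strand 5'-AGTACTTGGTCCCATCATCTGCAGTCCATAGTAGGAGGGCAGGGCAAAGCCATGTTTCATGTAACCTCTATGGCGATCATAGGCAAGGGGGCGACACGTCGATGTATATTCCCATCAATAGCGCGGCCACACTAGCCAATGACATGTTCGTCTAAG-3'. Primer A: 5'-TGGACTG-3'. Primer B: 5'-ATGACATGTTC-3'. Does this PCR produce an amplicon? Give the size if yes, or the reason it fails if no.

No product — the primers' 3' ends point away from each other.

Primer A (TGGACTG) has reverse complement CAGTCCA, which matches the top strand at positions 22–28; primer A anneals to the top strand there with its 3' end pointing upstream toward position 22.
Primer B (ATGACATGTTC) matches the top strand directly at positions 139–149; it anneals to the bottom strand with its 3' end pointing downstream toward position 149.
The 3' ends diverge (primer A extends toward position 1, primer B toward position 156), so the primers never converge on a shared product.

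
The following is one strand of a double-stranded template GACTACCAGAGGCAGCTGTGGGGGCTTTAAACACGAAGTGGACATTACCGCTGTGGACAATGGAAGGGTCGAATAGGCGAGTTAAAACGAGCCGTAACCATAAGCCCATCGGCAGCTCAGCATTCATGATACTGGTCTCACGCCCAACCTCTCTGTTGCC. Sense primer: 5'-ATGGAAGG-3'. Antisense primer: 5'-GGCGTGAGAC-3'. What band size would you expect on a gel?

85 bp

Forward primer ATGGAAGG is found on the top strand at positions 60–67.
The reverse primer's reverse complement is GTCTCACGCC, which matches the template at positions 135–144.
Product length = (reverse-primer end) − (forward-primer start) + 1 = 144 − 60 + 1 = 85 bp.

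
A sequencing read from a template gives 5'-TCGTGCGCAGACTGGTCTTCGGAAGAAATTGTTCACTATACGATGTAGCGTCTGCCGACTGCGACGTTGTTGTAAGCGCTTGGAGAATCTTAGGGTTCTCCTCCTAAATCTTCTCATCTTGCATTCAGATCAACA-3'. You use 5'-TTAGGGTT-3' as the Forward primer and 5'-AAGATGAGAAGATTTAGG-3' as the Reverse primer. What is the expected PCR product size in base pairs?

Scanning the template, TTAGGGTT occurs at positions 90–97; this primer anneals to the bottom strand there with its 3' end pointing downstream.
The reverse primer's reverse complement is CCTAAATCTTCTCATCTT, which matches the template at positions 103–120.
The product runs from position 90 to position 120, so its length is 120 − 90 + 1 = 31 bp.

31 bp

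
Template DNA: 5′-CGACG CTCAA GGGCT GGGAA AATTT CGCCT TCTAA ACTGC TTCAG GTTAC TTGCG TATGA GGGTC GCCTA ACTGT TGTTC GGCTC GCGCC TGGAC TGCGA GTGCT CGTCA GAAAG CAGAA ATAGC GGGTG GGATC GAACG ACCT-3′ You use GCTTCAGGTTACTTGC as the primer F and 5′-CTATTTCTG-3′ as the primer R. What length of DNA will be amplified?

86 bp

Scanning the template, GCTTCAGGTTACTTGC occurs at positions 39–54; this primer anneals to the bottom strand there with its 3' end pointing downstream.
The reverse primer's reverse complement is CAGAAATAG, which matches the template at positions 116–124.
The product runs from position 39 to position 124, so its length is 124 − 39 + 1 = 86 bp.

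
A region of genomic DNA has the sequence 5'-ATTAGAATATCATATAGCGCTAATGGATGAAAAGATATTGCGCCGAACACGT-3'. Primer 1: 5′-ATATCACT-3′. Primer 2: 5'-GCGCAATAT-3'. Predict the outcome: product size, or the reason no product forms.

Primer 1 (ATATCACT) does not match the top strand, and its reverse complement AGTGATAT does not match either.
With no annealing site for primer 1, no amplification occurs.

No product — primer 1 has no binding site in the template.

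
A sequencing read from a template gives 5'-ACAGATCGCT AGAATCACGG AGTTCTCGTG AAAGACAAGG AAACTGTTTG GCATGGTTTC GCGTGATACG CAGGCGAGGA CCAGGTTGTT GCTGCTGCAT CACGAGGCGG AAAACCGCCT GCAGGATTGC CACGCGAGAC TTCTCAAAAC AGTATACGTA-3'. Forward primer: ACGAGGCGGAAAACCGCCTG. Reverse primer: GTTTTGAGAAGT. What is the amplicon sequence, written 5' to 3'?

5'-ACGAGGCGGAAAACCGCCTGCAGGATTGCCACGCGAGACTTCTCAAAAC-3'

Forward primer ACGAGGCGGAAAACCGCCTG is found on the top strand at positions 102–121.
The reverse primer's reverse complement is ACTTCTCAAAAC, which matches the template at positions 139–150.
The product is the template from position 102 through 150 (49 bp).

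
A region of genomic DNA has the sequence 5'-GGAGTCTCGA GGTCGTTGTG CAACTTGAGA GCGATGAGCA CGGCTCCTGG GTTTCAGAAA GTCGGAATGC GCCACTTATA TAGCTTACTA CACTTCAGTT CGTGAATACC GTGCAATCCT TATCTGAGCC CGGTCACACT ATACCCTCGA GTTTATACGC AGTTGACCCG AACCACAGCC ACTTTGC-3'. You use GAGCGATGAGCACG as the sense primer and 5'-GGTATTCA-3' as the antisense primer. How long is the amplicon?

82 bp

Scanning the template, GAGCGATGAGCACG occurs at positions 29–42; this primer anneals to the bottom strand there with its 3' end pointing downstream.
The reverse primer's reverse complement is TGAATACC, which matches the template at positions 103–110.
The product runs from position 29 to position 110, so its length is 110 − 29 + 1 = 82 bp.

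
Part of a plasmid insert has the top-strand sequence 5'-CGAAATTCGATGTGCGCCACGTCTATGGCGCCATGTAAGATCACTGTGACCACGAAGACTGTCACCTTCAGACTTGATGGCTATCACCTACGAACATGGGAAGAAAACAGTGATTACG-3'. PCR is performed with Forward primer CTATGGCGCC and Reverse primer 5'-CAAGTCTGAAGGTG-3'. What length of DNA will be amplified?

Forward primer CTATGGCGCC is found on the top strand at positions 23–32.
Reverse complement of the reverse primer: CACCTTCAGACTTG. This occurs on the top strand at positions 63–76.
The product runs from position 23 to position 76, so its length is 76 − 23 + 1 = 54 bp.

54 bp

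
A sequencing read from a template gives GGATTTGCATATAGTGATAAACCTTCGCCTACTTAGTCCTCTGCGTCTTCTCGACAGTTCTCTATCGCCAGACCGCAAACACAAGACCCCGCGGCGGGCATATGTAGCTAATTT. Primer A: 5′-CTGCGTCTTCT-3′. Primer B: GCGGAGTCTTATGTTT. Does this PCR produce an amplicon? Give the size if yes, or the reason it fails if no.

Primer B (GCGGAGTCTTATGTTT) does not match the top strand, and its reverse complement AAACATAAGACTCCGC does not match either.
With no annealing site for primer B, no amplification occurs.

No product — primer B has no binding site in the template.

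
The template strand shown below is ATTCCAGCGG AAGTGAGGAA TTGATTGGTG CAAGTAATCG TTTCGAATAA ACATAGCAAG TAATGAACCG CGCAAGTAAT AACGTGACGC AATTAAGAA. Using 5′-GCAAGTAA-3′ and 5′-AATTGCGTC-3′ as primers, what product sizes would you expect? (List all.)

The forward primer GCAAGTAA matches the top strand at positions 30–37, 56–63, 72–79.
The reverse primer's reverse complement is GACGCAATT, matching at positions 86–94.
Each forward site pairs with the reverse site to give a product ending at position 94: sizes 65, 39, 23 bp.

65 bp, 39 bp, 23 bp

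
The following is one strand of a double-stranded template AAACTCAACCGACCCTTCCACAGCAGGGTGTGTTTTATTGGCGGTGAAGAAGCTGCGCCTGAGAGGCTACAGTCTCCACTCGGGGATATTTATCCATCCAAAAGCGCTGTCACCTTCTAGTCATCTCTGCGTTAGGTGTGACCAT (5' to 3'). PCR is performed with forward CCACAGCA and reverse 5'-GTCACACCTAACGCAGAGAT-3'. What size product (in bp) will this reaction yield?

125 bp

The forward primer matches the template at positions 18–25.
Taking the reverse complement of GTCACACCTAACGCAGAGAT gives ATCTCTGCGTTAGGTGTGAC, found at positions 123–142 on the template; the primer anneals here to the top strand with its 3' end pointing upstream.
Product length = (reverse-primer end) − (forward-primer start) + 1 = 142 − 18 + 1 = 125 bp.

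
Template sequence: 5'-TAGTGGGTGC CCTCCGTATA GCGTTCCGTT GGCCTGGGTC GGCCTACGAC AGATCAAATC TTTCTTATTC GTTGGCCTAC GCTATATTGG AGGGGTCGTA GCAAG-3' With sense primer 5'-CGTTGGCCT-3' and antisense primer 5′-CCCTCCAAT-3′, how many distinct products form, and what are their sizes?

The forward primer CGTTGGCCT matches the top strand at positions 27–35, 70–78.
The reverse primer's reverse complement is ATTGGAGGG, matching at positions 86–94.
Each forward site pairs with the reverse site to give a product ending at position 94: sizes 68, 25 bp.

Two products: 68 bp, 25 bp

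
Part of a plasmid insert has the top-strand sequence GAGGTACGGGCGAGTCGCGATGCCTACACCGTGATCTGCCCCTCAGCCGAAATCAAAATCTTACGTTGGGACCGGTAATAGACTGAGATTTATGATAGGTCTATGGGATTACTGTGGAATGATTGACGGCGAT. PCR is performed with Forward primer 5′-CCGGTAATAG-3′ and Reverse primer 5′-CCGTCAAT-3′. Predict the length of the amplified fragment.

58 bp

Scanning the template, CCGGTAATAG occurs at positions 72–81; this primer anneals to the bottom strand there with its 3' end pointing downstream.
Reverse complement of the reverse primer: ATTGACGG. This occurs on the top strand at positions 122–129.
Amplicon spans positions 72–129: 58 bp.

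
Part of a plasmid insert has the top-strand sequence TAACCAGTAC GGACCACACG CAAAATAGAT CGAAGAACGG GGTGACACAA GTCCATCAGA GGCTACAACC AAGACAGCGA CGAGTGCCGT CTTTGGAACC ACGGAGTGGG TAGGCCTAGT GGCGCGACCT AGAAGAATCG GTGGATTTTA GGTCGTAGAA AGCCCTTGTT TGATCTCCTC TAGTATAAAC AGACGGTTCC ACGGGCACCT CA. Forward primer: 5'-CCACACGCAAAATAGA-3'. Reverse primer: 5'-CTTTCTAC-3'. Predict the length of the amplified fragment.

Forward primer CCACACGCAAAATAGA is found on the top strand at positions 14–29.
Reverse complement of the reverse primer: GTAGAAAG. This occurs on the top strand at positions 155–162.
The product runs from position 14 to position 162, so its length is 162 − 14 + 1 = 149 bp.

149 bp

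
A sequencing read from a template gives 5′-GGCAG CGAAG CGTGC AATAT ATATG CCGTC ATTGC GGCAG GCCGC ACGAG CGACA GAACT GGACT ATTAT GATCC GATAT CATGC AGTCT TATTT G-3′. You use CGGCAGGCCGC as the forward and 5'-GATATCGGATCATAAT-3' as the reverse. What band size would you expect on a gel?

47 bp

Scanning the template, CGGCAGGCCGC occurs at positions 35–45; this primer anneals to the bottom strand there with its 3' end pointing downstream.
Taking the reverse complement of GATATCGGATCATAAT gives ATTATGATCCGATATC, found at positions 66–81 on the template; the primer anneals here to the top strand with its 3' end pointing upstream.
Amplicon spans positions 35–81: 47 bp.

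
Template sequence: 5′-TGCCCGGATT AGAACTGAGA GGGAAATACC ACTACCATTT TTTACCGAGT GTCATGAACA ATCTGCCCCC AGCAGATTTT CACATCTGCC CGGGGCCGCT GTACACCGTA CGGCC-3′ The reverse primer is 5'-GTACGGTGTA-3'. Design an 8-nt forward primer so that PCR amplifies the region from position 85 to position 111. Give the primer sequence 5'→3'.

5'-TCTGCCCG-3'

The reverse primer's reverse complement TACACCGTAC matches the template at positions 102–111; the product starts at position 85.
The forward primer is identical to the top strand over positions 85–92: TCTGCCCG.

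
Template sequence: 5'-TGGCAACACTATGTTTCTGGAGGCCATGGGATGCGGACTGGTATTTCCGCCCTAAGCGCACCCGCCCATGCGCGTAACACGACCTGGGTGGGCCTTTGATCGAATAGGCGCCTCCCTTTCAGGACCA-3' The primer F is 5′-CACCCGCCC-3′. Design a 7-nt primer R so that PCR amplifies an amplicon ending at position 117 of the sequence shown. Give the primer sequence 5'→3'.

5'-AGGGAGG-3'

The forward primer binds at positions 59–67; the product's 3' end on the top strand is position 117.
The reverse primer anneals to the top strand over positions 111–117, i.e. to CCTCCCT.
Its sequence written 5'→3' is the reverse complement: AGGGAGG.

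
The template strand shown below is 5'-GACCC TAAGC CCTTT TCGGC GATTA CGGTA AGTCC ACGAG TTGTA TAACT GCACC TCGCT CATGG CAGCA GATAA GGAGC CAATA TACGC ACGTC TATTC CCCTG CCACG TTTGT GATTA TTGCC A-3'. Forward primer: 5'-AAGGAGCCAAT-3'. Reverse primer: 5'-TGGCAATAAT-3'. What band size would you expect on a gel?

53 bp

The forward primer matches the template at positions 74–84.
The reverse primer's reverse complement is ATTATTGCCA, which matches the template at positions 117–126.
The product runs from position 74 to position 126, so its length is 126 − 74 + 1 = 53 bp.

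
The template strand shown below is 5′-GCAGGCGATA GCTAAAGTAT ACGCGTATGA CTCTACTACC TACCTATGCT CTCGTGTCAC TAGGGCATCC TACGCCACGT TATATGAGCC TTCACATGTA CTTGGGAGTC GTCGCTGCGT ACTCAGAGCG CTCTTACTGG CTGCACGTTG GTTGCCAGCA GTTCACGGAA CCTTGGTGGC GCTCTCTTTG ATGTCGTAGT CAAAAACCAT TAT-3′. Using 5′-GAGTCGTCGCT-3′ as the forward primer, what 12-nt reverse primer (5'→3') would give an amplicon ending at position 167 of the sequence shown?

5'-CGTGAACTGCTG-3'

The forward primer binds at positions 106–116; the product's 3' end on the top strand is position 167.
The reverse primer anneals to the top strand over positions 156–167, i.e. to CAGCAGTTCACG.
Its sequence written 5'→3' is the reverse complement: CGTGAACTGCTG.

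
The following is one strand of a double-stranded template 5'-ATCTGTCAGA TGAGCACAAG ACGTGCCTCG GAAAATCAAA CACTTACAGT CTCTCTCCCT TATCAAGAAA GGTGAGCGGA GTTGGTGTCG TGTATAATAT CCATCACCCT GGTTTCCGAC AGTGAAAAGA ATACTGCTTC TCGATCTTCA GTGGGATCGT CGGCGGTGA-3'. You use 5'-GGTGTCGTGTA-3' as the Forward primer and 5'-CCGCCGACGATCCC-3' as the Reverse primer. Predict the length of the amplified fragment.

Forward primer GGTGTCGTGTA is found on the top strand at positions 84–94.
Taking the reverse complement of CCGCCGACGATCCC gives GGGATCGTCGGCGG, found at positions 153–166 on the template; the primer anneals here to the top strand with its 3' end pointing upstream.
The product runs from position 84 to position 166, so its length is 166 − 84 + 1 = 83 bp.

83 bp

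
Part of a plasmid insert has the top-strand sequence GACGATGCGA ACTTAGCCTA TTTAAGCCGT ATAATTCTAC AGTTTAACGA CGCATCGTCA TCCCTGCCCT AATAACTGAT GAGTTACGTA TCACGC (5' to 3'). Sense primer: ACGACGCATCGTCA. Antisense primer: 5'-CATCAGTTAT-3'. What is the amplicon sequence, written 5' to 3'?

The forward primer matches the template at positions 47–60.
The reverse primer's reverse complement is ATAACTGATG, which matches the template at positions 72–81.
The product is the template from position 47 through 81 (35 bp).

5'-ACGACGCATCGTCATCCCTGCCCTAATAACTGATG-3'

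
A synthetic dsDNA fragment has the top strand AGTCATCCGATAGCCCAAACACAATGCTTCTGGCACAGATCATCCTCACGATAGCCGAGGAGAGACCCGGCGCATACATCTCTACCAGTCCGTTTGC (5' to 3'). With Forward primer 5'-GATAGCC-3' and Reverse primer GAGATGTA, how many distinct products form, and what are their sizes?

The forward primer GATAGCC matches the top strand at positions 9–15, 50–56.
The reverse primer's reverse complement is TACATCTC, matching at positions 75–82.
Each forward site pairs with the reverse site to give a product ending at position 82: sizes 74, 33 bp.

Two products: 74 bp, 33 bp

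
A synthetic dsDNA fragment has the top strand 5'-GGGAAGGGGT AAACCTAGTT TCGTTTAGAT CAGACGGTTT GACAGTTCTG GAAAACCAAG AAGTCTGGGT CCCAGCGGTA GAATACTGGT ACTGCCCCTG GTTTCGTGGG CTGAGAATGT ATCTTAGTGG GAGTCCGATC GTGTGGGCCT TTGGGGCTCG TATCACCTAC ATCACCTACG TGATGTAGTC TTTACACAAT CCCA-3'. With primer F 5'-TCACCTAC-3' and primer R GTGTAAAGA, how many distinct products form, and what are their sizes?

The forward primer TCACCTAC matches the top strand at positions 163–170, 172–179.
The reverse primer's reverse complement is TCTTTACAC, matching at positions 189–197.
Each forward site pairs with the reverse site to give a product ending at position 197: sizes 35, 26 bp.

Two products: 35 bp, 26 bp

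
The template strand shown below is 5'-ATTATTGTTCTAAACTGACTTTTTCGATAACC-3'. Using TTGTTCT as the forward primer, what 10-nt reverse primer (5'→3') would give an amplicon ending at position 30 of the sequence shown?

5'-TTATCGAAAA-3'

The forward primer binds at positions 5–11; the product's 3' end on the top strand is position 30.
The reverse primer anneals to the top strand over positions 21–30, i.e. to TTTTCGATAA.
Its sequence written 5'→3' is the reverse complement: TTATCGAAAA.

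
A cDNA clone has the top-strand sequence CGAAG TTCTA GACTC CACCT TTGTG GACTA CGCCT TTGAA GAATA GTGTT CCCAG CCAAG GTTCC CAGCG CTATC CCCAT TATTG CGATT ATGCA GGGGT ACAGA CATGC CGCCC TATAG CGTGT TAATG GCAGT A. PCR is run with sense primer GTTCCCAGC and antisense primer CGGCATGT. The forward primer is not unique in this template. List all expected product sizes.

The forward primer GTTCCCAGC matches the top strand at positions 48–56, 61–69.
The reverse primer's reverse complement is ACATGCCG, matching at positions 105–112.
Each forward site pairs with the reverse site to give a product ending at position 112: sizes 65, 52 bp.

65 bp, 52 bp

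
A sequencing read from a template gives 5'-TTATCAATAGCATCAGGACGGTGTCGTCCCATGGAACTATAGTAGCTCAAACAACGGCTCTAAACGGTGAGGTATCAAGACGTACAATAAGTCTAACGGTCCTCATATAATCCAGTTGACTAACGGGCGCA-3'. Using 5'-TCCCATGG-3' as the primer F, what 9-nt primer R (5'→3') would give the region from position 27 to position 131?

5'-TGCGCCCGT-3'

The product's 3' end on the top strand is position 131.
The reverse primer anneals to the top strand over positions 123–131, i.e. to ACGGGCGCA.
Its sequence written 5'→3' is the reverse complement: TGCGCCCGT.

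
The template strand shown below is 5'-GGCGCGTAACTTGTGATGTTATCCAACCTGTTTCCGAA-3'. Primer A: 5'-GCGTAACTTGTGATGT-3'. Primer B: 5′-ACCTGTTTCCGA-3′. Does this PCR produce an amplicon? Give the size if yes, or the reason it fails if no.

No product — both primers anneal to the same strand and extend in the same direction.

Primer A (GCGTAACTTGTGATGT) matches the top strand at positions 4–19 (3' end points downstream).
Primer B (ACCTGTTTCCGA) also matches the top strand directly, at positions 26–37 — its reverse complement TCGGAAACAGGT is not present.
Both primers anneal to the bottom strand with 3' ends pointing the same way, so neither can prime synthesis back toward the other.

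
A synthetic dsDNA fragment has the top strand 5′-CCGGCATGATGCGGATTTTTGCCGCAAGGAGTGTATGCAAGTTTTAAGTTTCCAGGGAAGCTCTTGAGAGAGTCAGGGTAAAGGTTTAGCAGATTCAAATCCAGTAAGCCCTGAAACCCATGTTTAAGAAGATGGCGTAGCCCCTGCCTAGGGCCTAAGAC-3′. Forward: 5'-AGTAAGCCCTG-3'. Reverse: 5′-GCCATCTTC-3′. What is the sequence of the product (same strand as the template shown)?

5'-AGTAAGCCCTGAAACCCATGTTTAAGAAGATGGC-3'

Scanning the template, AGTAAGCCCTG occurs at positions 103–113; this primer anneals to the bottom strand there with its 3' end pointing downstream.
Reverse complement of the reverse primer: GAAGATGGC. This occurs on the top strand at positions 128–136.
The product is the template from position 103 through 136 (34 bp).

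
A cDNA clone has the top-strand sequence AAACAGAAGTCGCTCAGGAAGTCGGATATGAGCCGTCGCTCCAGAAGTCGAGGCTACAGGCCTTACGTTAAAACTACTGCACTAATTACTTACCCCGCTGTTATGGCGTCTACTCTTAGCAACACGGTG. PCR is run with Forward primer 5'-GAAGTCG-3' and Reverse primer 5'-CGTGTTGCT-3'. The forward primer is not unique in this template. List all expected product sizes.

121 bp, 109 bp, 83 bp

The forward primer GAAGTCG matches the top strand at positions 6–12, 18–24, 44–50.
The reverse primer's reverse complement is AGCAACACG, matching at positions 118–126.
Each forward site pairs with the reverse site to give a product ending at position 126: sizes 121, 109, 83 bp.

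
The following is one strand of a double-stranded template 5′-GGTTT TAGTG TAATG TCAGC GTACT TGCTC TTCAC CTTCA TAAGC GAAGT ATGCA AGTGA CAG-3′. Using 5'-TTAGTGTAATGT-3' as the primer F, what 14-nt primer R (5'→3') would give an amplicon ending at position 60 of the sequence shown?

5'-TCACTTGCATACTT-3'

The forward primer binds at positions 5–16; the product's 3' end on the top strand is position 60.
The reverse primer anneals to the top strand over positions 47–60, i.e. to AAGTATGCAAGTGA.
Its sequence written 5'→3' is the reverse complement: TCACTTGCATACTT.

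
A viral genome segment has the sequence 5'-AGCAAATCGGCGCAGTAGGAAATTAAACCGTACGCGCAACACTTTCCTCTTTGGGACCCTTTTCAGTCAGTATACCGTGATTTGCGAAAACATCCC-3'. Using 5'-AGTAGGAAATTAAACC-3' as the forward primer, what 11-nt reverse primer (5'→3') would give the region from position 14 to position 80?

The product's 3' end on the top strand is position 80.
The reverse primer anneals to the top strand over positions 70–80, i.e. to GTATACCGTGA.
Its sequence written 5'→3' is the reverse complement: TCACGGTATAC.

5'-TCACGGTATAC-3'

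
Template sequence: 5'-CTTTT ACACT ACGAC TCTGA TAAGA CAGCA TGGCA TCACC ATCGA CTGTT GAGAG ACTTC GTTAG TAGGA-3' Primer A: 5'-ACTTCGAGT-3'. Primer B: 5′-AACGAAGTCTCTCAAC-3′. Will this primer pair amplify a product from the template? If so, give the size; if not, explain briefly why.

No product — primer A has no binding site in the template.

Primer A (ACTTCGAGT) does not match the top strand, and its reverse complement ACTCGAAGT does not match either.
With no annealing site for primer A, no amplification occurs.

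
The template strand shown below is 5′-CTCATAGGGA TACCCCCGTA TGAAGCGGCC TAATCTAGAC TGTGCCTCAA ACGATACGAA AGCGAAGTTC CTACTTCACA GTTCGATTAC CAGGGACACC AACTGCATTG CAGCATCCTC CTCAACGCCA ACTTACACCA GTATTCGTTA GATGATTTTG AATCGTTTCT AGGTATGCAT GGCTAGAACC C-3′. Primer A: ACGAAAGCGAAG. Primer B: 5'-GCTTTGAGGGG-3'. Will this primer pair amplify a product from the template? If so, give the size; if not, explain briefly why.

No product — primer B has no binding site in the template.

Primer B (GCTTTGAGGGG) does not match the top strand, and its reverse complement CCCCTCAAAGC does not match either.
With no annealing site for primer B, no amplification occurs.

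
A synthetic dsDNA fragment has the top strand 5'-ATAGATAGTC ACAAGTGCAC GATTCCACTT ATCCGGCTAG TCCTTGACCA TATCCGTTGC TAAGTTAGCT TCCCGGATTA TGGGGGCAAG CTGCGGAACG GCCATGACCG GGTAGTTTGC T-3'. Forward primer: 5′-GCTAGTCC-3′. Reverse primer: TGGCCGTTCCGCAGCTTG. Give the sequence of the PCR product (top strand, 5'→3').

Scanning the template, GCTAGTCC occurs at positions 36–43; this primer anneals to the bottom strand there with its 3' end pointing downstream.
Reverse complement of the reverse primer: CAAGCTGCGGAACGGCCA. This occurs on the top strand at positions 87–104.
The product is the template from position 36 through 104 (69 bp).

5'-GCTAGTCCTTGACCATATCCGTTGCTAAGTTAGCTTCCCGGATTATGGGGGCAAGCTGCGGAACGGCCA-3'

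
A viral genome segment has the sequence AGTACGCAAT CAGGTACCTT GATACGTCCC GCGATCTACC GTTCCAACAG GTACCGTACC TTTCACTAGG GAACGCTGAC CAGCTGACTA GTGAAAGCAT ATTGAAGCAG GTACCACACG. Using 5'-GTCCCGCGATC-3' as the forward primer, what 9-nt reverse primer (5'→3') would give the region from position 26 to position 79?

The product's 3' end on the top strand is position 79.
The reverse primer anneals to the top strand over positions 71–79, i.e. to GAACGCTGA.
Its sequence written 5'→3' is the reverse complement: TCAGCGTTC.

5'-TCAGCGTTC-3'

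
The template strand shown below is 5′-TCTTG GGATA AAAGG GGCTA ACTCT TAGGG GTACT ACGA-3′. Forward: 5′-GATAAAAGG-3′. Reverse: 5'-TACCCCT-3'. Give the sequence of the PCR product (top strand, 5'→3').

5'-GATAAAAGGGGCTAACTCTTAGGGGTA-3'

The forward primer matches the template at positions 7–15.
The reverse primer's reverse complement is AGGGGTA, which matches the template at positions 27–33.
The product is the template from position 7 through 33 (27 bp).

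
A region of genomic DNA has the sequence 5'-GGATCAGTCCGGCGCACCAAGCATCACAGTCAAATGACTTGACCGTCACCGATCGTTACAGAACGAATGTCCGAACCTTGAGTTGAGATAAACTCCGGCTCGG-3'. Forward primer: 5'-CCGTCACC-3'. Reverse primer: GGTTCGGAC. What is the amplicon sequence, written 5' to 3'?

Scanning the template, CCGTCACC occurs at positions 43–50; this primer anneals to the bottom strand there with its 3' end pointing downstream.
The reverse primer's reverse complement is GTCCGAACC, which matches the template at positions 69–77.
The product is the template from position 43 through 77 (35 bp).

5'-CCGTCACCGATCGTTACAGAACGAATGTCCGAACC-3'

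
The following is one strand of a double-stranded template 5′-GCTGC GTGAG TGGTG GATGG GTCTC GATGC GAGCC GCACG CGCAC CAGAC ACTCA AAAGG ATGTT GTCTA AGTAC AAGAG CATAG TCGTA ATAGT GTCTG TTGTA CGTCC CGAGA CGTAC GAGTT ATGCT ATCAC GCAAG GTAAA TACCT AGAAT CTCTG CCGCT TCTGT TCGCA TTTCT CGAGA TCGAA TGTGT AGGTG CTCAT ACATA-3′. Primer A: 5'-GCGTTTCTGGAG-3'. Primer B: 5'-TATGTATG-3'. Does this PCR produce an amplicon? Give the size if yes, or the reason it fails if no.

No product — primer A has no binding site in the template.

Primer A (GCGTTTCTGGAG) does not match the top strand, and its reverse complement CTCCAGAAACGC does not match either.
With no annealing site for primer A, no amplification occurs.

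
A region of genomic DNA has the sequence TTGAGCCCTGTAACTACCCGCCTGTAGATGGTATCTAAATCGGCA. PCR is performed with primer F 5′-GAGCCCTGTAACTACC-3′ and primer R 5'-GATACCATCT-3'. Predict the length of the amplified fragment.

The forward primer matches the template at positions 3–18.
The reverse primer's reverse complement is AGATGGTATC, which matches the template at positions 26–35.
The product runs from position 3 to position 35, so its length is 35 − 3 + 1 = 33 bp.

33 bp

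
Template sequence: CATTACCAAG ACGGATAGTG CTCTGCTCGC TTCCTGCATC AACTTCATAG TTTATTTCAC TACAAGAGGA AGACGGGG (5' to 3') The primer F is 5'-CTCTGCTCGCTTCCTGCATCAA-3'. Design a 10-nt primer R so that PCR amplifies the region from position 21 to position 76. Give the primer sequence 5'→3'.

The product's 3' end on the top strand is position 76.
The reverse primer anneals to the top strand over positions 67–76, i.e. to AGGAAGACGG.
Its sequence written 5'→3' is the reverse complement: CCGTCTTCCT.

5'-CCGTCTTCCT-3'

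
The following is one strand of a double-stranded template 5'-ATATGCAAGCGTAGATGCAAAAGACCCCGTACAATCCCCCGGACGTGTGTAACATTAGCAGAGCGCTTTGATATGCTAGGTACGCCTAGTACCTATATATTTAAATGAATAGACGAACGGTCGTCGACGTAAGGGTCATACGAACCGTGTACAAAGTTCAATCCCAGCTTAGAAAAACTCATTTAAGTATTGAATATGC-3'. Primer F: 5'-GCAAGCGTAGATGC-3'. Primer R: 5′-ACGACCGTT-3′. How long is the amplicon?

The forward primer matches the template at positions 5–18.
Reverse complement of the reverse primer: AACGGTCGT. This occurs on the top strand at positions 116–124.
Amplicon spans positions 5–124: 120 bp.

120 bp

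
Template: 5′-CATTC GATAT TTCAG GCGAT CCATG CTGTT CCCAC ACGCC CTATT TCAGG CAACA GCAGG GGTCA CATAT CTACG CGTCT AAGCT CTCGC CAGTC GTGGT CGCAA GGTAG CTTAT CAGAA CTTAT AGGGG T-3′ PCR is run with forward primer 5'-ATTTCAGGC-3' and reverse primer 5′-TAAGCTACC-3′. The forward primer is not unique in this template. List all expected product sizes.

106 bp, 72 bp

The forward primer ATTTCAGGC matches the top strand at positions 9–17, 43–51.
The reverse primer's reverse complement is GGTAGCTTA, matching at positions 106–114.
Each forward site pairs with the reverse site to give a product ending at position 114: sizes 106, 72 bp.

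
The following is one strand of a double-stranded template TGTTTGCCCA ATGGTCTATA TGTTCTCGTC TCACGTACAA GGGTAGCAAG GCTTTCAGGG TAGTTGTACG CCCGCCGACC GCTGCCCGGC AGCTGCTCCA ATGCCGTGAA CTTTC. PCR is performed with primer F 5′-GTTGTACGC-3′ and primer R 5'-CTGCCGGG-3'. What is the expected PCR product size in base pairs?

30 bp

The forward primer matches the template at positions 63–71.
Taking the reverse complement of CTGCCGGG gives CCCGGCAG, found at positions 85–92 on the template; the primer anneals here to the top strand with its 3' end pointing upstream.
Amplicon spans positions 63–92: 30 bp.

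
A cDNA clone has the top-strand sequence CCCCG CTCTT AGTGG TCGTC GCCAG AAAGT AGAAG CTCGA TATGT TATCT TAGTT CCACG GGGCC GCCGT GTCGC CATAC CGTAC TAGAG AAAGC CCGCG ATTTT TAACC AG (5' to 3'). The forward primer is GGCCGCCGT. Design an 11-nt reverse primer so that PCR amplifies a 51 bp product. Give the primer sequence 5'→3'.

5'-CTGGTTAAAAA-3'

The forward primer binds at positions 62–70, so a 51 bp product ends at position 62 + 51 − 1 = 112.
The reverse primer anneals to the top strand over positions 102–112, i.e. to TTTTTAACCAG.
Its sequence written 5'→3' is the reverse complement: CTGGTTAAAAA.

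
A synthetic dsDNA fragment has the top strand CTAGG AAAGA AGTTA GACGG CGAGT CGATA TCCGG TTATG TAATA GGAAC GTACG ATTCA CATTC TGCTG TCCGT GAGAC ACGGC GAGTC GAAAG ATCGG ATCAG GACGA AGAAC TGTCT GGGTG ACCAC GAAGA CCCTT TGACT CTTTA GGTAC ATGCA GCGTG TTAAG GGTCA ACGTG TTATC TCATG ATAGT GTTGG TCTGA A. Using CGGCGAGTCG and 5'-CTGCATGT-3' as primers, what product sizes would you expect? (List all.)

The forward primer CGGCGAGTCG matches the top strand at positions 18–27, 82–91.
The reverse primer's reverse complement is ACATGCAG, matching at positions 154–161.
Each forward site pairs with the reverse site to give a product ending at position 161: sizes 144, 80 bp.

144 bp, 80 bp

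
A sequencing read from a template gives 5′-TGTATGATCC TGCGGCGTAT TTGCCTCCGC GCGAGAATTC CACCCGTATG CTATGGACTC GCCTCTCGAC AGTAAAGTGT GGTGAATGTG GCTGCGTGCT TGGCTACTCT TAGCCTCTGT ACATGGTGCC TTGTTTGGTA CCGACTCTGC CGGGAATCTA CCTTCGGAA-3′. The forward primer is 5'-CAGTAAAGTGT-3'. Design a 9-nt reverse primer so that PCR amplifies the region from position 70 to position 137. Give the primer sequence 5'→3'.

The product's 3' end on the top strand is position 137.
The reverse primer anneals to the top strand over positions 129–137, i.e. to CCTTGTTTG.
Its sequence written 5'→3' is the reverse complement: CAAACAAGG.

5'-CAAACAAGG-3'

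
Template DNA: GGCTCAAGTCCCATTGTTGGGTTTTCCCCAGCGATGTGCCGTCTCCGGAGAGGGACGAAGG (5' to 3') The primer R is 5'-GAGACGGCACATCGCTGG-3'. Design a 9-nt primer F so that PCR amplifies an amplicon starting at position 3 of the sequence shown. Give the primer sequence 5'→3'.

5'-CTCAAGTCC-3'

The reverse primer's reverse complement CCAGCGATGTGCCGTCTC matches the template at positions 28–45; the product starts at position 3.
The forward primer is identical to the top strand over positions 3–11: CTCAAGTCC.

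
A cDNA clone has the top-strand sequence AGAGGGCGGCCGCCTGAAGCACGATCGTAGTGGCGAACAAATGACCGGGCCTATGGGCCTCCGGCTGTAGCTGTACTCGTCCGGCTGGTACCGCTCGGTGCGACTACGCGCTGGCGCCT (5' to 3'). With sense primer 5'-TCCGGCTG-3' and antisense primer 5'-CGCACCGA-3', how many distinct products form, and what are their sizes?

Two products: 43 bp, 23 bp

The forward primer TCCGGCTG matches the top strand at positions 60–67, 80–87.
The reverse primer's reverse complement is TCGGTGCG, matching at positions 95–102.
Each forward site pairs with the reverse site to give a product ending at position 102: sizes 43, 23 bp.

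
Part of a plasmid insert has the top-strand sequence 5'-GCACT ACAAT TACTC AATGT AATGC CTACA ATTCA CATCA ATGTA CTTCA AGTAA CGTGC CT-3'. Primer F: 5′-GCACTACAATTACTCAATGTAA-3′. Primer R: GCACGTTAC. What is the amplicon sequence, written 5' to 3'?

5'-GCACTACAATTACTCAATGTAATGCCTACAATTCACATCAATGTACTTCAAGTAACGTGC-3'

The forward primer matches the template at positions 1–22.
Taking the reverse complement of GCACGTTAC gives GTAACGTGC, found at positions 52–60 on the template; the primer anneals here to the top strand with its 3' end pointing upstream.
The product is the template from position 1 through 60 (60 bp).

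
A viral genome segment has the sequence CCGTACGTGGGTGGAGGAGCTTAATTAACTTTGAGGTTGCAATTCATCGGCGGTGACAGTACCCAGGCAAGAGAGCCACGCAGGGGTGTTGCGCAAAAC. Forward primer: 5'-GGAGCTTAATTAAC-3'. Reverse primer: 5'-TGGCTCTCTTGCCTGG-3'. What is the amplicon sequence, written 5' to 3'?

Scanning the template, GGAGCTTAATTAAC occurs at positions 16–29; this primer anneals to the bottom strand there with its 3' end pointing downstream.
Taking the reverse complement of TGGCTCTCTTGCCTGG gives CCAGGCAAGAGAGCCA, found at positions 63–78 on the template; the primer anneals here to the top strand with its 3' end pointing upstream.
The product is the template from position 16 through 78 (63 bp).

5'-GGAGCTTAATTAACTTTGAGGTTGCAATTCATCGGCGGTGACAGTACCCAGGCAAGAGAGCCA-3'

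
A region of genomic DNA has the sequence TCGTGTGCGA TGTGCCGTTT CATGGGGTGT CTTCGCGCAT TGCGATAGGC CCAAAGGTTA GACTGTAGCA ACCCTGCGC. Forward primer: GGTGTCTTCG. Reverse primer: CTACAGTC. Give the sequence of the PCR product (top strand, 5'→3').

5'-GGTGTCTTCGCGCATTGCGATAGGCCCAAAGGTTAGACTGTAG-3'

The forward primer matches the template at positions 26–35.
Reverse complement of the reverse primer: GACTGTAG. This occurs on the top strand at positions 61–68.
The product is the template from position 26 through 68 (43 bp).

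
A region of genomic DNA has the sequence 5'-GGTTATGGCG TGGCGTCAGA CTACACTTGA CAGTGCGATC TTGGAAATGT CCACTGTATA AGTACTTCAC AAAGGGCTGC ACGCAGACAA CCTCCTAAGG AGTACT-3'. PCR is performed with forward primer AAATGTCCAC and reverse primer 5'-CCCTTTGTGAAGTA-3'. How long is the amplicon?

Forward primer AAATGTCCAC is found on the top strand at positions 45–54.
Taking the reverse complement of CCCTTTGTGAAGTA gives TACTTCACAAAGGG, found at positions 63–76 on the template; the primer anneals here to the top strand with its 3' end pointing upstream.
Product length = (reverse-primer end) − (forward-primer start) + 1 = 76 − 45 + 1 = 32 bp.

32 bp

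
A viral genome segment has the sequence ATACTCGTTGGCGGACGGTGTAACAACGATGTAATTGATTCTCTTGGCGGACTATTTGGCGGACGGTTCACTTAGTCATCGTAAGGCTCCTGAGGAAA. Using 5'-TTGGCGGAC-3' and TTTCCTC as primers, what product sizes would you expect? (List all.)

The forward primer TTGGCGGAC matches the top strand at positions 8–16, 44–52, 56–64.
The reverse primer's reverse complement is GAGGAAA, matching at positions 92–98.
Each forward site pairs with the reverse site to give a product ending at position 98: sizes 91, 55, 43 bp.

91 bp, 55 bp, 43 bp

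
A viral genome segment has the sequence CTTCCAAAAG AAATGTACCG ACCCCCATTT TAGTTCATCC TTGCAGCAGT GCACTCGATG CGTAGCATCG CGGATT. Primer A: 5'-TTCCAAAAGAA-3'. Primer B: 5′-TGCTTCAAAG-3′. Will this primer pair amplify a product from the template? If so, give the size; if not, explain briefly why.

No product — primer B has no binding site in the template.

Primer B (TGCTTCAAAG) does not match the top strand, and its reverse complement CTTTGAAGCA does not match either.
With no annealing site for primer B, no amplification occurs.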